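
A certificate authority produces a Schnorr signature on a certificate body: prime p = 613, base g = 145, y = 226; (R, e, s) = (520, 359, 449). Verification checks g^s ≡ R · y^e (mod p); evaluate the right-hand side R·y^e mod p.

544

Squares mod 613: 226^1≡226, 226^2≡197, 226^4≡190, 226^8≡546, 226^16≡198, 226^32≡585, 226^64≡171, 226^128≡430, 226^256≡387
359 = 256 + 64 + 32 + 4 + 2 + 1, so 226^359 ≡ 387·171·585·190·197·226 ≡ 416 (mod 613)
R · y^e ≡ 520·416 = 216320 ≡ 544 (mod 613)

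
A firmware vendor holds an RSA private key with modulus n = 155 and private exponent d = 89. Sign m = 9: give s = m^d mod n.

69

m^2 ≡ 9^2 = 81
m^4 ≡ 81^2 = 6561 ≡ 51
m^8 ≡ 51^2 = 2601 ≡ 121
m^16 ≡ 121^2 = 14641 ≡ 71
m^32 ≡ 71^2 = 5041 ≡ 81
m^64 ≡ 81^2 = 6561 ≡ 51
89 = 64 + 16 + 8 + 1, so m^89 ≡ 51·71·121·9 ≡ 69 (mod 155)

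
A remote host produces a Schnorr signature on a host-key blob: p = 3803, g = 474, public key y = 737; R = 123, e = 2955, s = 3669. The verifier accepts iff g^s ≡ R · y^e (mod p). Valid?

g^s mod p:
474^2 = 224676 ≡ 299
474^4 ≡ 299^2 = 89401 ≡ 1932
474^8 ≡ 1932^2 = 3732624 ≡ 1881
474^16 ≡ 1881^2 = 3538161 ≡ 1371
474^32 ≡ 1371^2 = 1879641 ≡ 959
474^64 ≡ 959^2 = 919681 ≡ 3158
474^128 ≡ 3158^2 = 9972964 ≡ 1498
474^256 ≡ 1498^2 = 2244004 ≡ 234
474^512 ≡ 234^2 = 54756 ≡ 1514
474^1024 ≡ 1514^2 = 2292196 ≡ 2790
474^2048 ≡ 2790^2 = 7784100 ≡ 3162
3669 = 2048 + 1024 + 512 + 64 + 16 + 4 + 1, so 474^3669 ≡ 3162·2790·1514·3158·1371·1932·474 ≡ 3666 (mod 3803)
R · y^e mod p:
737^2 = 543169 ≡ 3143
737^4 ≡ 3143^2 = 9878449 ≡ 2058
737^8 ≡ 2058^2 = 4235364 ≡ 2625
737^16 ≡ 2625^2 = 6890625 ≡ 3392
737^32 ≡ 3392^2 = 11505664 ≡ 1589
737^64 ≡ 1589^2 = 2524921 ≡ 3532
737^128 ≡ 3532^2 = 12475024 ≡ 1184
737^256 ≡ 1184^2 = 1401856 ≡ 2352
737^512 ≡ 2352^2 = 5531904 ≡ 2342
737^1024 ≡ 2342^2 = 5484964 ≡ 1038
737^2048 ≡ 1038^2 = 1077444 ≡ 1195
2955 = 2048 + 512 + 256 + 128 + 8 + 2 + 1, so 737^2955 ≡ 1195·2342·2352·1184·2625·3143·737 ≡ 2998 (mod 3803)
123·2998 = 368754 ≡ 3666 (mod 3803)
3666 ≡ 3666 (mod 3803); signature holds.

yes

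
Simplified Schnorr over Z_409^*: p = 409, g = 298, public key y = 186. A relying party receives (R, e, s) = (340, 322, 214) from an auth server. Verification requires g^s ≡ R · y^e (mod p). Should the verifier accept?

g^s mod p:
Squares mod 409: 298^1≡298, 298^2≡51, 298^4≡147, 298^8≡341, 298^16≡125, 298^32≡83, 298^64≡345, 298^128≡6
214 = 128 + 64 + 16 + 4 + 2, so 298^214 ≡ 6·345·125·147·51 ≡ 196 (mod 409)
R · y^e mod p:
Squares mod 409: 186^1≡186, 186^2≡240, 186^4≡340, 186^8≡262, 186^16≡341, 186^32≡125, 186^64≡83, 186^128≡345, 186^256≡6
322 = 256 + 64 + 2, so 186^322 ≡ 6·83·240 ≡ 92 (mod 409)
340·92 = 31280 ≡ 196 (mod 409)
196 ≡ 196 (mod 409); signature holds.

accept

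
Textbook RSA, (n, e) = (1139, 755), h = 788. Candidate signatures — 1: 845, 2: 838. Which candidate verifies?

Candidate 1: 845^2 = 714025 ≡ 1011; 845^4 ≡ 1011^2 = 1022121 ≡ 438; 845^8 ≡ 438^2 = 191844 ≡ 492; 845^16 ≡ 492^2 = 242064 ≡ 596; 845^32 ≡ 596^2 = 355216 ≡ 987; 845^64 ≡ 987^2 = 974169 ≡ 324; 845^128 ≡ 324^2 = 104976 ≡ 188; 845^256 ≡ 188^2 = 35344 ≡ 35; 845^512 ≡ 35^2 = 1225 ≡ 86; 755 = 512 + 128 + 64 + 32 + 16 + 2 + 1, so 845^755 ≡ 86·188·324·987·596·1011·845 ≡ 147 (mod 1139)
Candidate 2: 838^2 = 702244 ≡ 620; 838^4 ≡ 620^2 = 384400 ≡ 557; 838^8 ≡ 557^2 = 310249 ≡ 441; 838^16 ≡ 441^2 = 194481 ≡ 851; 838^32 ≡ 851^2 = 724201 ≡ 936; 838^64 ≡ 936^2 = 876096 ≡ 205; 838^128 ≡ 205^2 = 42025 ≡ 1021; 838^256 ≡ 1021^2 = 1042441 ≡ 256; 838^512 ≡ 256^2 = 65536 ≡ 613; 755 = 512 + 128 + 64 + 32 + 16 + 2 + 1, so 838^755 ≡ 613·1021·205·936·851·620·838 ≡ 788 (mod 1139)
  → matches h = 788

2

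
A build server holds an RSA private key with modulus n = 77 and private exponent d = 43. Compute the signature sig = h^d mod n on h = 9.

58

h^43 mod 77 = 58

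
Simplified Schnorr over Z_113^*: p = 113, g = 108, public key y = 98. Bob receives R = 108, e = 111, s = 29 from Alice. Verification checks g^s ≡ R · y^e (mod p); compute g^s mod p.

Squares mod 113: 108^1≡108, 108^2≡25, 108^4≡60, 108^8≡97, 108^16≡30
29 = 16 + 8 + 4 + 1, so 108^29 ≡ 30·97·60·108 ≡ 38 (mod 113)

38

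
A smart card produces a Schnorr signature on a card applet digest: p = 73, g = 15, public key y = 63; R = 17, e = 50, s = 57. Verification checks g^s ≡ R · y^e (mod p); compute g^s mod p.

21

15^57 mod 73 = 21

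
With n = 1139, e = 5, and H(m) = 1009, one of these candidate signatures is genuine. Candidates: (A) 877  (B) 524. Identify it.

Candidate A: Squares mod 1139: 877^1≡877, 877^2≡304, 877^4≡157; 5 = 4 + 1, so 877^5 ≡ 157·877 ≡ 1009 (mod 1139)
  → matches H(m) = 1009
Candidate B: Squares mod 1139: 524^1≡524, 524^2≡77, 524^4≡234; 5 = 4 + 1, so 524^5 ≡ 234·524 ≡ 743 (mod 1139)

A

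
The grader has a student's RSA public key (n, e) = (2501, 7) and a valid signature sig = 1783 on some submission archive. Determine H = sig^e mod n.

Squares mod 2501: sig^1≡1783, sig^2≡318, sig^4≡1084
7 = 4 + 2 + 1, so sig^7 ≡ 1084·318·1783 ≡ 746 (mod 2501)

746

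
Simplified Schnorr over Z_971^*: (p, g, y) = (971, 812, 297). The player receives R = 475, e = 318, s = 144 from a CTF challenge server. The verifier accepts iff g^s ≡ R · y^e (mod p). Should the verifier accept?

accept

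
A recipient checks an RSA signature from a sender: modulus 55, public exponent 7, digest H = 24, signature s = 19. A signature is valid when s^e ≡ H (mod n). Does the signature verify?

Squares mod 55: s^1≡19, s^2≡31, s^4≡26
7 = 4 + 2 + 1, so s^7 ≡ 26·31·19 ≡ 24 (mod 55)
24 = H, so the signature checks out.

verifies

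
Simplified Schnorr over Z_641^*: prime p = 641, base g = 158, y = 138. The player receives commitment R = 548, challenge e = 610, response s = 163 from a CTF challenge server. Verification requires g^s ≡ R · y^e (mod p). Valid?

yes

g^s mod p:
Squares mod 641: 158^1≡158, 158^2≡606, 158^4≡584, 158^8≡44, 158^16≡13, 158^32≡169, 158^64≡357, 158^128≡531
163 = 128 + 32 + 2 + 1, so 158^163 ≡ 531·169·606·158 ≡ 402 (mod 641)
R · y^e mod p:
Squares mod 641: 138^1≡138, 138^2≡455, 138^4≡623, 138^8≡324, 138^16≡493, 138^32≡110, 138^64≡562, 138^128≡472, 138^256≡357, 138^512≡531
610 = 512 + 64 + 32 + 2, so 138^610 ≡ 531·562·110·455 ≡ 616 (mod 641)
548·616 = 337568 ≡ 402 (mod 641)
402 ≡ 402 (mod 641); signature holds.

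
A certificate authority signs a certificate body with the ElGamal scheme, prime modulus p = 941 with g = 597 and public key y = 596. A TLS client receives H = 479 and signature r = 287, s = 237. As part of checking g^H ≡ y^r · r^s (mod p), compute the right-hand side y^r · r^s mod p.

471

596^2 = 355216 ≡ 459
596^4 ≡ 459^2 = 210681 ≡ 838
596^8 ≡ 838^2 = 702244 ≡ 258
596^16 ≡ 258^2 = 66564 ≡ 694
596^32 ≡ 694^2 = 481636 ≡ 785
596^64 ≡ 785^2 = 616225 ≡ 811
596^128 ≡ 811^2 = 657721 ≡ 903
596^256 ≡ 903^2 = 815409 ≡ 503
287 = 256 + 16 + 8 + 4 + 2 + 1, so 596^287 ≡ 503·694·258·838·459·596 ≡ 342 (mod 941)
287^2 = 82369 ≡ 502
287^4 ≡ 502^2 = 252004 ≡ 757
287^8 ≡ 757^2 = 573049 ≡ 921
287^16 ≡ 921^2 = 848241 ≡ 400
287^32 ≡ 400^2 = 160000 ≡ 30
287^64 ≡ 30^2 = 900
287^128 ≡ 900^2 = 810000 ≡ 740
237 = 128 + 64 + 32 + 8 + 4 + 1, so 287^237 ≡ 740·900·30·921·757·287 ≡ 703 (mod 941)
y^r · r^s ≡ 342·703 = 240426 ≡ 471 (mod 941)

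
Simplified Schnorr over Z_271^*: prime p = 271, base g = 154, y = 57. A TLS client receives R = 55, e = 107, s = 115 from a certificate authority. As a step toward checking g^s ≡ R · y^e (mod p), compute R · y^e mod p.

106

57^2 = 3249 ≡ 268
57^4 ≡ 268^2 = 71824 ≡ 9
57^8 ≡ 9^2 = 81
57^16 ≡ 81^2 = 6561 ≡ 57
57^32 ≡ 57^2 = 3249 ≡ 268
57^64 ≡ 268^2 = 71824 ≡ 9
107 = 64 + 32 + 8 + 2 + 1, so 57^107 ≡ 9·268·81·268·57 ≡ 268 (mod 271)
R · y^e ≡ 55·268 = 14740 ≡ 106 (mod 271)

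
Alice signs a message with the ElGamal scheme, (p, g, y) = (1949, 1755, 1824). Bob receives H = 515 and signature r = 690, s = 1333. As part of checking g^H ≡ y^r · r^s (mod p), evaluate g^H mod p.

257

Squares mod 1949: 1755^1≡1755, 1755^2≡605, 1755^4≡1562, 1755^8≡1645, 1755^16≡813, 1755^32≡258, 1755^64≡298, 1755^128≡1099, 1755^256≡1370, 1755^512≡13
515 = 512 + 2 + 1, so 1755^515 ≡ 13·605·1755 ≡ 257 (mod 1949)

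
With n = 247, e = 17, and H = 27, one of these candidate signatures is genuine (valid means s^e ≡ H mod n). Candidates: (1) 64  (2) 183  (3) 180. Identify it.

2

Candidate 1: Squares mod 247: 64^1≡64, 64^2≡144, 64^4≡235, 64^8≡144, 64^16≡235; 17 = 16 + 1, so 64^17 ≡ 235·64 ≡ 220 (mod 247)
Candidate 2: Squares mod 247: 183^1≡183, 183^2≡144, 183^4≡235, 183^8≡144, 183^16≡235; 17 = 16 + 1, so 183^17 ≡ 235·183 ≡ 27 (mod 247)
  → matches H = 27
Candidate 3: Squares mod 247: 180^1≡180, 180^2≡43, 180^4≡120, 180^8≡74, 180^16≡42; 17 = 16 + 1, so 180^17 ≡ 42·180 ≡ 150 (mod 247)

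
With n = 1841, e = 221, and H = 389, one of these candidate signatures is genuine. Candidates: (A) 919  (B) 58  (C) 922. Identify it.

A

Candidate A: Squares mod 1841: 919^1≡919, 919^2≡1383, 919^4≡1731, 919^8≡1054, 919^16≡793, 919^32≡1068, 919^64≡1045, 919^128≡312; 221 = 128 + 64 + 16 + 8 + 4 + 1, so 919^221 ≡ 312·1045·793·1054·1731·919 ≡ 389 (mod 1841)
  → matches H = 389
Candidate B: Squares mod 1841: 58^1≡58, 58^2≡1523, 58^4≡1710, 58^8≡592, 58^16≡674, 58^32≡1390, 58^64≡891, 58^128≡410; 221 = 128 + 64 + 16 + 8 + 4 + 1, so 58^221 ≡ 410·891·674·592·1710·58 ≡ 326 (mod 1841)
Candidate C: Squares mod 1841: 922^1≡922, 922^2≡1383, 922^4≡1731, 922^8≡1054, 922^16≡793, 922^32≡1068, 922^64≡1045, 922^128≡312; 221 = 128 + 64 + 16 + 8 + 4 + 1, so 922^221 ≡ 312·1045·793·1054·1731·922 ≡ 1452 (mod 1841)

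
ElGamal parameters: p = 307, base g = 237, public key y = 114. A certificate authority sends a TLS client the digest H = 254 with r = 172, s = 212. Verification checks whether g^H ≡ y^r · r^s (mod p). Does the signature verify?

Left side g^H mod p:
237^2 = 56169 ≡ 295
237^4 ≡ 295^2 = 87025 ≡ 144
237^8 ≡ 144^2 = 20736 ≡ 167
237^16 ≡ 167^2 = 27889 ≡ 259
237^32 ≡ 259^2 = 67081 ≡ 155
237^64 ≡ 155^2 = 24025 ≡ 79
237^128 ≡ 79^2 = 6241 ≡ 101
254 = 128 + 64 + 32 + 16 + 8 + 4 + 2, so 237^254 ≡ 101·79·155·259·167·144·295 ≡ 250 (mod 307)
Right side y^r · r^s mod p:
114^2 = 12996 ≡ 102
114^4 ≡ 102^2 = 10404 ≡ 273
114^8 ≡ 273^2 = 74529 ≡ 235
114^16 ≡ 235^2 = 55225 ≡ 272
114^32 ≡ 272^2 = 73984 ≡ 304
114^64 ≡ 304^2 = 92416 ≡ 9
114^128 ≡ 9^2 = 81
172 = 128 + 32 + 8 + 4, so 114^172 ≡ 81·304·235·273 ≡ 102 (mod 307)
172^2 = 29584 ≡ 112
172^4 ≡ 112^2 = 12544 ≡ 264
172^8 ≡ 264^2 = 69696 ≡ 7
172^16 ≡ 7^2 = 49
172^32 ≡ 49^2 = 2401 ≡ 252
172^64 ≡ 252^2 = 63504 ≡ 262
172^128 ≡ 262^2 = 68644 ≡ 183
212 = 128 + 64 + 16 + 4, so 172^212 ≡ 183·262·49·264 ≡ 119 (mod 307)
102·119 = 12138 ≡ 165 (mod 307)
250 ≠ 165, so verification fails.

does not verify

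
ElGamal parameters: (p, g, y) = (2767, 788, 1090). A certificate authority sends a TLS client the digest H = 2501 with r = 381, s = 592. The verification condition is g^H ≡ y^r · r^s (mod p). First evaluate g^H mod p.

2414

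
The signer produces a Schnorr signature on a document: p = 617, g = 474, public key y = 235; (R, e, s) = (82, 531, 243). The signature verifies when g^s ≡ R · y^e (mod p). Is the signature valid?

invalid

g^s mod p:
Squares mod 617: 474^1≡474, 474^2≡88, 474^4≡340, 474^8≡221, 474^16≡98, 474^32≡349, 474^64≡252, 474^128≡570
243 = 128 + 64 + 32 + 16 + 2 + 1, so 474^243 ≡ 570·252·349·98·88·474 ≡ 116 (mod 617)
R · y^e mod p:
Squares mod 617: 235^1≡235, 235^2≡312, 235^4≡475, 235^8≡420, 235^16≡555, 235^32≡142, 235^64≡420, 235^128≡555, 235^256≡142, 235^512≡420
531 = 512 + 16 + 2 + 1, so 235^531 ≡ 420·555·312·235 ≡ 21 (mod 617)
82·21 = 1722 ≡ 488 (mod 617)
116 ≠ 488; the check fails.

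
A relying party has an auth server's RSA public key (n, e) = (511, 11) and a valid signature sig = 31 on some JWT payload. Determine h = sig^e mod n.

Squares mod 511: sig^1≡31, sig^2≡450, sig^4≡144, sig^8≡296
11 = 8 + 2 + 1, so sig^11 ≡ 296·450·31 ≡ 320 (mod 511)

320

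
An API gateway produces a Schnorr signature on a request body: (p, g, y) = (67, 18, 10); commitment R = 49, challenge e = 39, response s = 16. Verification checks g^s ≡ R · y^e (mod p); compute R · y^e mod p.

10^2 = 100 ≡ 33
10^4 ≡ 33^2 = 1089 ≡ 17
10^8 ≡ 17^2 = 289 ≡ 21
10^16 ≡ 21^2 = 441 ≡ 39
10^32 ≡ 39^2 = 1521 ≡ 47
39 = 32 + 4 + 2 + 1, so 10^39 ≡ 47·17·33·10 ≡ 25 (mod 67)
R · y^e ≡ 49·25 = 1225 ≡ 19 (mod 67)

19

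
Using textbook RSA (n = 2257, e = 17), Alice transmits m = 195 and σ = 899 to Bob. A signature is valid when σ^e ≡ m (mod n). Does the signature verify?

does not verify

Squares mod 2257: σ^1≡899, σ^2≡195, σ^4≡1913, σ^8≡972, σ^16≡1358
17 = 16 + 1, so σ^17 ≡ 1358·899 ≡ 2062 (mod 2257)
The recovered value 2062 does not match the digest 195.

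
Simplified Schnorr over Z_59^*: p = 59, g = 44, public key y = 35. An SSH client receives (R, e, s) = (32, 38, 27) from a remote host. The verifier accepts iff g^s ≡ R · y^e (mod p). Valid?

no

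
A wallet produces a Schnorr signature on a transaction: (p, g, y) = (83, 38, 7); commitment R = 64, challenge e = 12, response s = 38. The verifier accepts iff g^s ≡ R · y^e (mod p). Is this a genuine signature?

genuine

g^s mod p:
38^2 = 1444 ≡ 33
38^4 ≡ 33^2 = 1089 ≡ 10
38^8 ≡ 10^2 = 100 ≡ 17
38^16 ≡ 17^2 = 289 ≡ 40
38^32 ≡ 40^2 = 1600 ≡ 23
38 = 32 + 4 + 2, so 38^38 ≡ 23·10·33 ≡ 37 (mod 83)
R · y^e mod p:
7^2 = 49
7^4 ≡ 49^2 = 2401 ≡ 77
7^8 ≡ 77^2 = 5929 ≡ 36
12 = 8 + 4, so 7^12 ≡ 36·77 ≡ 33 (mod 83)
64·33 = 2112 ≡ 37 (mod 83)
37 ≡ 37 (mod 83); signature holds.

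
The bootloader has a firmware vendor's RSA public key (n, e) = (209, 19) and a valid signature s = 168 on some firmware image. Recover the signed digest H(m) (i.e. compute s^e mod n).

92

s^2 ≡ 168^2 = 28224 ≡ 9
s^4 ≡ 9^2 = 81
s^8 ≡ 81^2 = 6561 ≡ 82
s^16 ≡ 82^2 = 6724 ≡ 36
19 = 16 + 2 + 1, so s^19 ≡ 36·9·168 ≡ 92 (mod 209)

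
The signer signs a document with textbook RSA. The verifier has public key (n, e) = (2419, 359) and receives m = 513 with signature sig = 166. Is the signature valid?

sig^2 ≡ 166^2 = 27556 ≡ 947
sig^4 ≡ 947^2 = 896809 ≡ 1779
sig^8 ≡ 1779^2 = 3164841 ≡ 789
sig^16 ≡ 789^2 = 622521 ≡ 838
sig^32 ≡ 838^2 = 702244 ≡ 734
sig^64 ≡ 734^2 = 538756 ≡ 1738
sig^128 ≡ 1738^2 = 3020644 ≡ 1732
sig^256 ≡ 1732^2 = 2999824 ≡ 264
359 = 256 + 64 + 32 + 4 + 2 + 1, so sig^359 ≡ 264·1738·734·1779·947·166 ≡ 513 (mod 2419)
sig^359 mod 2419 = 513 matches m.

valid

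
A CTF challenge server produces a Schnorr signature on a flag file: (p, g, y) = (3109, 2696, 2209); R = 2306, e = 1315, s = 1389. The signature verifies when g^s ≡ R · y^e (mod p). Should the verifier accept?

accept

g^s mod p:
2696^2 = 7268416 ≡ 2683
2696^4 ≡ 2683^2 = 7198489 ≡ 1154
2696^8 ≡ 1154^2 = 1331716 ≡ 1064
2696^16 ≡ 1064^2 = 1132096 ≡ 420
2696^32 ≡ 420^2 = 176400 ≡ 2296
2696^64 ≡ 2296^2 = 5271616 ≡ 1861
2696^128 ≡ 1861^2 = 3463321 ≡ 3004
2696^256 ≡ 3004^2 = 9024016 ≡ 1698
2696^512 ≡ 1698^2 = 2883204 ≡ 1161
2696^1024 ≡ 1161^2 = 1347921 ≡ 1724
1389 = 1024 + 256 + 64 + 32 + 8 + 4 + 1, so 2696^1389 ≡ 1724·1698·1861·2296·1064·1154·2696 ≡ 435 (mod 3109)
R · y^e mod p:
2209^2 = 4879681 ≡ 1660
2209^4 ≡ 1660^2 = 2755600 ≡ 1026
2209^8 ≡ 1026^2 = 1052676 ≡ 1834
2209^16 ≡ 1834^2 = 3363556 ≡ 2727
2209^32 ≡ 2727^2 = 7436529 ≡ 2910
2209^64 ≡ 2910^2 = 8468100 ≡ 2293
2209^128 ≡ 2293^2 = 5257849 ≡ 530
2209^256 ≡ 530^2 = 280900 ≡ 1090
2209^512 ≡ 1090^2 = 1188100 ≡ 462
2209^1024 ≡ 462^2 = 213444 ≡ 2032
1315 = 1024 + 256 + 32 + 2 + 1, so 2209^1315 ≡ 2032·1090·2910·1660·2209 ≡ 2911 (mod 3109)
2306·2911 = 6712766 ≡ 435 (mod 3109)
435 ≡ 435 (mod 3109); signature holds.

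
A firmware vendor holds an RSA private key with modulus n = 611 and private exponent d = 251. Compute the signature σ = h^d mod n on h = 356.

190

Squares mod 611: h^1≡356, h^2≡259, h^4≡482, h^8≡144, h^16≡573, h^32≡222, h^64≡404, h^128≡79
251 = 128 + 64 + 32 + 16 + 8 + 2 + 1, so h^251 ≡ 79·404·222·573·144·259·356 ≡ 190 (mod 611)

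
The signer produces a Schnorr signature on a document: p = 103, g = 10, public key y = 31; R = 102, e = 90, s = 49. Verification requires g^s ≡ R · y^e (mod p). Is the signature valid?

invalid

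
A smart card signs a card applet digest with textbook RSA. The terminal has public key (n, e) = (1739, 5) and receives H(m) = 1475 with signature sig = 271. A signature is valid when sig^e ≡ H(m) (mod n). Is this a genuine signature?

forged

Squares mod 1739: sig^1≡271, sig^2≡403, sig^4≡682
5 = 4 + 1, so sig^5 ≡ 682·271 ≡ 488 (mod 1739)
The recovered value 488 does not match the digest 1475.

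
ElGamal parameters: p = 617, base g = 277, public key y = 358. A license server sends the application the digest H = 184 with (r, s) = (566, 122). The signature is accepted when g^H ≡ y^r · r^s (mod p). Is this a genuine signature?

genuine

Left side g^H mod p:
277^2 = 76729 ≡ 221
277^4 ≡ 221^2 = 48841 ≡ 98
277^8 ≡ 98^2 = 9604 ≡ 349
277^16 ≡ 349^2 = 121801 ≡ 252
277^32 ≡ 252^2 = 63504 ≡ 570
277^64 ≡ 570^2 = 324900 ≡ 358
277^128 ≡ 358^2 = 128164 ≡ 445
184 = 128 + 32 + 16 + 8, so 277^184 ≡ 445·570·252·349 ≡ 64 (mod 617)
Right side y^r · r^s mod p:
358^2 = 128164 ≡ 445
358^4 ≡ 445^2 = 198025 ≡ 585
358^8 ≡ 585^2 = 342225 ≡ 407
358^16 ≡ 407^2 = 165649 ≡ 293
358^32 ≡ 293^2 = 85849 ≡ 86
358^64 ≡ 86^2 = 7396 ≡ 609
358^128 ≡ 609^2 = 370881 ≡ 64
358^256 ≡ 64^2 = 4096 ≡ 394
358^512 ≡ 394^2 = 155236 ≡ 369
566 = 512 + 32 + 16 + 4 + 2, so 358^566 ≡ 369·86·293·585·445 ≡ 102 (mod 617)
566^2 = 320356 ≡ 133
566^4 ≡ 133^2 = 17689 ≡ 413
566^8 ≡ 413^2 = 170569 ≡ 277
566^16 ≡ 277^2 = 76729 ≡ 221
566^32 ≡ 221^2 = 48841 ≡ 98
566^64 ≡ 98^2 = 9604 ≡ 349
122 = 64 + 32 + 16 + 8 + 2, so 566^122 ≡ 349·98·221·277·133 ≡ 170 (mod 617)
102·170 = 17340 ≡ 64 (mod 617)
64 ≡ 64 (mod 617), so the signature is genuine.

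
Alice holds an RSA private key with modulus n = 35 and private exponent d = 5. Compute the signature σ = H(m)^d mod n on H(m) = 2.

(H(m))^2 ≡ 2^2 = 4
(H(m))^4 ≡ 4^2 = 16
5 = 4 + 1, so (H(m))^5 ≡ 16·2 ≡ 32 (mod 35)

32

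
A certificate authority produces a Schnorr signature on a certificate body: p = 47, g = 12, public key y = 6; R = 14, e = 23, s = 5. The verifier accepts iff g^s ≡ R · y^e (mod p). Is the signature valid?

g^s mod p:
Squares mod 47: 12^1≡12, 12^2≡3, 12^4≡9
5 = 4 + 1, so 12^5 ≡ 9·12 ≡ 14 (mod 47)
R · y^e mod p:
Squares mod 47: 6^1≡6, 6^2≡36, 6^4≡27, 6^8≡24, 6^16≡12
23 = 16 + 4 + 2 + 1, so 6^23 ≡ 12·27·36·6 ≡ 1 (mod 47)
14·1 = 14 ≡ 14 (mod 47)
14 ≡ 14 (mod 47); signature holds.

valid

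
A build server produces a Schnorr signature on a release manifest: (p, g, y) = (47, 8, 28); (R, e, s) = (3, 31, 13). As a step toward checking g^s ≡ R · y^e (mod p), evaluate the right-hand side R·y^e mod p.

28^2 = 784 ≡ 32
28^4 ≡ 32^2 = 1024 ≡ 37
28^8 ≡ 37^2 = 1369 ≡ 6
28^16 ≡ 6^2 = 36
31 = 16 + 8 + 4 + 2 + 1, so 28^31 ≡ 36·6·37·32·28 ≡ 6 (mod 47)
R · y^e ≡ 3·6 = 18 ≡ 18 (mod 47)

18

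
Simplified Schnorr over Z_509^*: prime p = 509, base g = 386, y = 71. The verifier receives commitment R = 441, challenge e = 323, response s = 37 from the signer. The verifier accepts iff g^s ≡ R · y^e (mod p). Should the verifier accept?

g^s mod p:
Squares mod 509: 386^1≡386, 386^2≡368, 386^4≡30, 386^8≡391, 386^16≡181, 386^32≡185
37 = 32 + 4 + 1, so 386^37 ≡ 185·30·386 ≡ 428 (mod 509)
R · y^e mod p:
Squares mod 509: 71^1≡71, 71^2≡460, 71^4≡365, 71^8≡376, 71^16≡383, 71^32≡97, 71^64≡247, 71^128≡438, 71^256≡460
323 = 256 + 64 + 2 + 1, so 71^323 ≡ 460·247·460·71 ≡ 330 (mod 509)
441·330 = 145530 ≡ 465 (mod 509)
428 ≠ 465; the check fails.

reject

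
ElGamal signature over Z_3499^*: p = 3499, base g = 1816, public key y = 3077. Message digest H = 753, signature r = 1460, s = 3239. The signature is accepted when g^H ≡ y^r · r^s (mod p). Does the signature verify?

Left side g^H mod p:
1816^753 mod 3499 = 1655
Right side y^r · r^s mod p:
3077^1460 mod 3499 = 783
1460^3239 mod 3499 = 2491
783·2491 = 1950453 ≡ 1510 (mod 3499)
1655 ≠ 1510, so verification fails.

does not verify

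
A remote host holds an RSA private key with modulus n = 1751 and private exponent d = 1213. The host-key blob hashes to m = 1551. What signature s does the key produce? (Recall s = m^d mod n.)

344

m^2 ≡ 1551^2 = 2405601 ≡ 1478
m^4 ≡ 1478^2 = 2184484 ≡ 987
m^8 ≡ 987^2 = 974169 ≡ 613
m^16 ≡ 613^2 = 375769 ≡ 1055
m^32 ≡ 1055^2 = 1113025 ≡ 1140
m^64 ≡ 1140^2 = 1299600 ≡ 358
m^128 ≡ 358^2 = 128164 ≡ 341
m^256 ≡ 341^2 = 116281 ≡ 715
m^512 ≡ 715^2 = 511225 ≡ 1684
m^1024 ≡ 1684^2 = 2835856 ≡ 987
1213 = 1024 + 128 + 32 + 16 + 8 + 4 + 1, so m^1213 ≡ 987·341·1140·1055·613·987·1551 ≡ 344 (mod 1751)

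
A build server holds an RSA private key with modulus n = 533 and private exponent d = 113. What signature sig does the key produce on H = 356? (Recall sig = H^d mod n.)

421

Squares mod 533: H^1≡356, H^2≡415, H^4≡66, H^8≡92, H^16≡469, H^32≡365, H^64≡508
113 = 64 + 32 + 16 + 1, so H^113 ≡ 508·365·469·356 ≡ 421 (mod 533)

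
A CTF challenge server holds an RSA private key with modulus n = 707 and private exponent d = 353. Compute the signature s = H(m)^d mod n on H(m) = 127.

Squares mod 707: (H(m))^1≡127, (H(m))^2≡575, (H(m))^4≡456, (H(m))^8≡78, (H(m))^16≡428, (H(m))^32≡71, (H(m))^64≡92, (H(m))^128≡687, (H(m))^256≡400
353 = 256 + 64 + 32 + 1, so (H(m))^353 ≡ 400·92·71·127 ≡ 99 (mod 707)

99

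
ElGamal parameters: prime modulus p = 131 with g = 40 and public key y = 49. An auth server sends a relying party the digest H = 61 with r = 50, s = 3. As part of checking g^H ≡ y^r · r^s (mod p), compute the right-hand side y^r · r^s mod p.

49^50 mod 131 = 63
50^3 mod 131 = 26
y^r · r^s ≡ 63·26 = 1638 ≡ 66 (mod 131)

66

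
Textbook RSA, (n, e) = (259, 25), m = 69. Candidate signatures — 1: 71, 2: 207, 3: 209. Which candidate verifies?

3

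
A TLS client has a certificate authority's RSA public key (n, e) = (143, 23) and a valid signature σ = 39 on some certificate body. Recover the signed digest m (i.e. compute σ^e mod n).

σ^2 ≡ 39^2 = 1521 ≡ 91
σ^4 ≡ 91^2 = 8281 ≡ 130
σ^8 ≡ 130^2 = 16900 ≡ 26
σ^16 ≡ 26^2 = 676 ≡ 104
23 = 16 + 4 + 2 + 1, so σ^23 ≡ 104·130·91·39 ≡ 117 (mod 143)

117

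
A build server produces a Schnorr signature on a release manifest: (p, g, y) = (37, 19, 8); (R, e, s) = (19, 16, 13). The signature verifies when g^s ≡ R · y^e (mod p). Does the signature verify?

g^s mod p:
19^2 = 361 ≡ 28
19^4 ≡ 28^2 = 784 ≡ 7
19^8 ≡ 7^2 = 49 ≡ 12
13 = 8 + 4 + 1, so 19^13 ≡ 12·7·19 ≡ 5 (mod 37)
R · y^e mod p:
8^2 = 64 ≡ 27
8^4 ≡ 27^2 = 729 ≡ 26
8^8 ≡ 26^2 = 676 ≡ 10
8^16 ≡ 10^2 = 100 ≡ 26
19·26 = 494 ≡ 13 (mod 37)
5 ≠ 13; the check fails.

does not verify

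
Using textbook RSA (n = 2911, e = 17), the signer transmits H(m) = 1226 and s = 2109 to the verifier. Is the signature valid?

invalid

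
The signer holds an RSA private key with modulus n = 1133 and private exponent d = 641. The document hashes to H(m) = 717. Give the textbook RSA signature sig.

387

(H(m))^641 mod 1133 = 387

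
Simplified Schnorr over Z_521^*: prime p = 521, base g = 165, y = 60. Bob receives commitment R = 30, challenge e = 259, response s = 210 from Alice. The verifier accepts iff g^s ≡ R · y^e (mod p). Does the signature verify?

g^s mod p:
165^210 mod 521 = 286
R · y^e mod p:
60^259 mod 521 = 356
30·356 = 10680 ≡ 260 (mod 521)
286 ≠ 260; the check fails.

does not verify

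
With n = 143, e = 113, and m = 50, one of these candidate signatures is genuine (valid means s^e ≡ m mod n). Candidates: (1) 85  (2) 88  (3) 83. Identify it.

Candidate 1: Squares mod 143: 85^1≡85, 85^2≡75, 85^4≡48, 85^8≡16, 85^16≡113, 85^32≡42, 85^64≡48; 113 = 64 + 32 + 16 + 1, so 85^113 ≡ 48·42·113·85 ≡ 50 (mod 143)
  → matches m = 50
Candidate 2: Squares mod 143: 88^1≡88, 88^2≡22, 88^4≡55, 88^8≡22, 88^16≡55, 88^32≡22, 88^64≡55; 113 = 64 + 32 + 16 + 1, so 88^113 ≡ 55·22·55·88 ≡ 121 (mod 143)
Candidate 3: Squares mod 143: 83^1≡83, 83^2≡25, 83^4≡53, 83^8≡92, 83^16≡27, 83^32≡14, 83^64≡53; 113 = 64 + 32 + 16 + 1, so 83^113 ≡ 53·14·27·83 ≡ 18 (mod 143)

1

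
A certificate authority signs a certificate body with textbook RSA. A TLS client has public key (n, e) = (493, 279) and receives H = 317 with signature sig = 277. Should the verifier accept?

sig^279 mod 493 = 78
The recovered value 78 does not match the digest 317.

reject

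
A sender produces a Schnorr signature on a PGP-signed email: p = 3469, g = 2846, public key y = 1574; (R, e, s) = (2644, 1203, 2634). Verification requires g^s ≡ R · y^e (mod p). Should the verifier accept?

g^s mod p:
2846^2 = 8099716 ≡ 3070
2846^4 ≡ 3070^2 = 9424900 ≡ 3096
2846^8 ≡ 3096^2 = 9585216 ≡ 369
2846^16 ≡ 369^2 = 136161 ≡ 870
2846^32 ≡ 870^2 = 756900 ≡ 658
2846^64 ≡ 658^2 = 432964 ≡ 2808
2846^128 ≡ 2808^2 = 7884864 ≡ 3296
2846^256 ≡ 3296^2 = 10863616 ≡ 2177
2846^512 ≡ 2177^2 = 4739329 ≡ 675
2846^1024 ≡ 675^2 = 455625 ≡ 1186
2846^2048 ≡ 1186^2 = 1406596 ≡ 1651
2634 = 2048 + 512 + 64 + 8 + 2, so 2846^2634 ≡ 1651·675·2808·369·3070 ≡ 592 (mod 3469)
R · y^e mod p:
1574^2 = 2477476 ≡ 610
1574^4 ≡ 610^2 = 372100 ≡ 917
1574^8 ≡ 917^2 = 840889 ≡ 1391
1574^16 ≡ 1391^2 = 1934881 ≡ 2648
1574^32 ≡ 2648^2 = 7011904 ≡ 1055
1574^64 ≡ 1055^2 = 1113025 ≡ 2945
1574^128 ≡ 2945^2 = 8673025 ≡ 525
1574^256 ≡ 525^2 = 275625 ≡ 1574
1574^512 ≡ 1574^2 = 2477476 ≡ 610
1574^1024 ≡ 610^2 = 372100 ≡ 917
1203 = 1024 + 128 + 32 + 16 + 2 + 1, so 1574^1203 ≡ 917·525·1055·2648·610·1574 ≡ 2703 (mod 3469)
2644·2703 = 7146732 ≡ 592 (mod 3469)
592 ≡ 592 (mod 3469); signature holds.

accept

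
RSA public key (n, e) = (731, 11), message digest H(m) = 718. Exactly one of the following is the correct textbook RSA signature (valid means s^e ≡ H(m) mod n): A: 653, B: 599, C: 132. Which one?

C

Candidate A: Squares mod 731: 653^1≡653, 653^2≡236, 653^4≡140, 653^8≡594; 11 = 8 + 2 + 1, so 653^11 ≡ 594·236·653 ≡ 677 (mod 731)
Candidate B: Squares mod 731: 599^1≡599, 599^2≡611, 599^4≡511, 599^8≡154; 11 = 8 + 2 + 1, so 599^11 ≡ 154·611·599 ≡ 13 (mod 731)
Candidate C: Squares mod 731: 132^1≡132, 132^2≡611, 132^4≡511, 132^8≡154; 11 = 8 + 2 + 1, so 132^11 ≡ 154·611·132 ≡ 718 (mod 731)
  → matches H(m) = 718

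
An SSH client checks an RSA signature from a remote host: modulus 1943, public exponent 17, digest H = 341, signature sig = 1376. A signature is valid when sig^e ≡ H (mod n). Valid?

sig^2 ≡ 1376^2 = 1893376 ≡ 894
sig^4 ≡ 894^2 = 799236 ≡ 663
sig^8 ≡ 663^2 = 439569 ≡ 451
sig^16 ≡ 451^2 = 203401 ≡ 1329
17 = 16 + 1, so sig^17 ≡ 1329·1376 ≡ 341 (mod 1943)
341 = H, so the signature checks out.

yes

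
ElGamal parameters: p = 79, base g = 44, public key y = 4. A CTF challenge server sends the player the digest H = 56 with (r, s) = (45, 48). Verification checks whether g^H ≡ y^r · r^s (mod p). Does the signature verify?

does not verify

Left side g^H mod p:
44^2 = 1936 ≡ 40
44^4 ≡ 40^2 = 1600 ≡ 20
44^8 ≡ 20^2 = 400 ≡ 5
44^16 ≡ 5^2 = 25
44^32 ≡ 25^2 = 625 ≡ 72
56 = 32 + 16 + 8, so 44^56 ≡ 72·25·5 ≡ 73 (mod 79)
Right side y^r · r^s mod p:
4^2 = 16
4^4 ≡ 16^2 = 256 ≡ 19
4^8 ≡ 19^2 = 361 ≡ 45
4^16 ≡ 45^2 = 2025 ≡ 50
4^32 ≡ 50^2 = 2500 ≡ 51
45 = 32 + 8 + 4 + 1, so 4^45 ≡ 51·45·19·4 ≡ 67 (mod 79)
45^2 = 2025 ≡ 50
45^4 ≡ 50^2 = 2500 ≡ 51
45^8 ≡ 51^2 = 2601 ≡ 73
45^16 ≡ 73^2 = 5329 ≡ 36
45^32 ≡ 36^2 = 1296 ≡ 32
48 = 32 + 16, so 45^48 ≡ 32·36 ≡ 46 (mod 79)
67·46 = 3082 ≡ 1 (mod 79)
73 ≠ 1, so verification fails.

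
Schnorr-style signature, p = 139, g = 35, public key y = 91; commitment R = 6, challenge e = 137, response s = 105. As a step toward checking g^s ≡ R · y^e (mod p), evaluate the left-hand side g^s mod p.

52

35^2 = 1225 ≡ 113
35^4 ≡ 113^2 = 12769 ≡ 120
35^8 ≡ 120^2 = 14400 ≡ 83
35^16 ≡ 83^2 = 6889 ≡ 78
35^32 ≡ 78^2 = 6084 ≡ 107
35^64 ≡ 107^2 = 11449 ≡ 51
105 = 64 + 32 + 8 + 1, so 35^105 ≡ 51·107·83·35 ≡ 52 (mod 139)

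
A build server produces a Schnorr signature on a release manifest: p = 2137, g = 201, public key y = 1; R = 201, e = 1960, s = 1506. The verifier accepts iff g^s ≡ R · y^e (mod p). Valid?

g^s mod p:
Squares mod 2137: 201^1≡201, 201^2≡1935, 201^4≡201, 201^8≡1935, 201^16≡201, 201^32≡1935, 201^64≡201, 201^128≡1935, 201^256≡201, 201^512≡1935, 201^1024≡201
1506 = 1024 + 256 + 128 + 64 + 32 + 2, so 201^1506 ≡ 201·201·1935·201·1935·1935 ≡ 1 (mod 2137)
R · y^e mod p:
Squares mod 2137: 1^1≡1, 1^2≡1, 1^4≡1, 1^8≡1, 1^16≡1, 1^32≡1, 1^64≡1, 1^128≡1, 1^256≡1, 1^512≡1, 1^1024≡1
1960 = 1024 + 512 + 256 + 128 + 32 + 8, so 1^1960 ≡ 1·1·1·1·1·1 ≡ 1 (mod 2137)
201·1 = 201 ≡ 201 (mod 2137)
1 ≠ 201; the check fails.

no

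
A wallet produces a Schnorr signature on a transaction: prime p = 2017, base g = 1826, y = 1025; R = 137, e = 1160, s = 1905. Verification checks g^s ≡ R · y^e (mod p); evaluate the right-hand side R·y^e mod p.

1025^2 = 1050625 ≡ 1785
1025^4 ≡ 1785^2 = 3186225 ≡ 1382
1025^8 ≡ 1382^2 = 1909924 ≡ 1842
1025^16 ≡ 1842^2 = 3392964 ≡ 370
1025^32 ≡ 370^2 = 136900 ≡ 1761
1025^64 ≡ 1761^2 = 3101121 ≡ 992
1025^128 ≡ 992^2 = 984064 ≡ 1785
1025^256 ≡ 1785^2 = 3186225 ≡ 1382
1025^512 ≡ 1382^2 = 1909924 ≡ 1842
1025^1024 ≡ 1842^2 = 3392964 ≡ 370
1160 = 1024 + 128 + 8, so 1025^1160 ≡ 370·1785·1842 ≡ 1401 (mod 2017)
R · y^e ≡ 137·1401 = 191937 ≡ 322 (mod 2017)

322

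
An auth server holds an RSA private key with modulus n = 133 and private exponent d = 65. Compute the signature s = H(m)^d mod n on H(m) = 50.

8

(H(m))^65 mod 133 = 8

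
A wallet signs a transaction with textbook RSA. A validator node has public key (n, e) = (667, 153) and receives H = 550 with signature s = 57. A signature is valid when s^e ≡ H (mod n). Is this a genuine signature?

genuine

s^153 mod 667 = 550
s^153 mod 667 = 550 matches H.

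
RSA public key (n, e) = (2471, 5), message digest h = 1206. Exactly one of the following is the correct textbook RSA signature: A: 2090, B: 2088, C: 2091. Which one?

Candidate A: 2090^5 mod 2471 = 1206
  → matches h = 1206
Candidate B: 2088^5 mod 2471 = 1579
Candidate C: 2091^5 mod 2471 = 1249

A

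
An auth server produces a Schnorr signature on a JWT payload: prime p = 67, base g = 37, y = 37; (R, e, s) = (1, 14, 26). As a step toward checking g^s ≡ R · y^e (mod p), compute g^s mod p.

29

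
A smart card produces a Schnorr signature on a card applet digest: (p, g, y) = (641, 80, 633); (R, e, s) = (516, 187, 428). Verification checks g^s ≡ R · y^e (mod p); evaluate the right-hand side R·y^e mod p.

601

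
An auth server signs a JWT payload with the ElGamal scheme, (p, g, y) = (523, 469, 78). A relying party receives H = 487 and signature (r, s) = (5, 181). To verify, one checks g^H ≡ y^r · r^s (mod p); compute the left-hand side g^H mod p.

469^487 mod 523 = 423

423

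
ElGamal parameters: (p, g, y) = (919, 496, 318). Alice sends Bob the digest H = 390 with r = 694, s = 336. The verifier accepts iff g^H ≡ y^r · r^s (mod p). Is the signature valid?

invalid

Left side g^H mod p:
496^390 mod 919 = 125
Right side y^r · r^s mod p:
318^694 mod 919 = 221
694^336 mod 919 = 518
221·518 = 114478 ≡ 522 (mod 919)
125 ≠ 522, so verification fails.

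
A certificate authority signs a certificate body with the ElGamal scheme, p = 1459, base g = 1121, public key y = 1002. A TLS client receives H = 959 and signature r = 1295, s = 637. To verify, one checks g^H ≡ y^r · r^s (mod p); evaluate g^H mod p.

261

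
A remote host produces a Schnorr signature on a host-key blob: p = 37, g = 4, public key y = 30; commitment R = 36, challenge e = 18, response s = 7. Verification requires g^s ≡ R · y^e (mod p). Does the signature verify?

g^s mod p:
4^2 = 16
4^4 ≡ 16^2 = 256 ≡ 34
7 = 4 + 2 + 1, so 4^7 ≡ 34·16·4 ≡ 30 (mod 37)
R · y^e mod p:
30^2 = 900 ≡ 12
30^4 ≡ 12^2 = 144 ≡ 33
30^8 ≡ 33^2 = 1089 ≡ 16
30^16 ≡ 16^2 = 256 ≡ 34
18 = 16 + 2, so 30^18 ≡ 34·12 ≡ 1 (mod 37)
36·1 = 36 ≡ 36 (mod 37)
30 ≠ 36; the check fails.

does not verify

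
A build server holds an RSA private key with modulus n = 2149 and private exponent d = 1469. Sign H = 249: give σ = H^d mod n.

Squares mod 2149: H^1≡249, H^2≡1829, H^4≡1397, H^8≡317, H^16≡1635, H^32≡2018, H^64≡2118, H^128≡961, H^256≡1600, H^512≡541, H^1024≡417
1469 = 1024 + 256 + 128 + 32 + 16 + 8 + 4 + 1, so H^1469 ≡ 417·1600·961·2018·1635·317·1397·249 ≡ 352 (mod 2149)

352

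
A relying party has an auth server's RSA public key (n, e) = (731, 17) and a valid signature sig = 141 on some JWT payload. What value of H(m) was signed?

Squares mod 731: sig^1≡141, sig^2≡144, sig^4≡268, sig^8≡186, sig^16≡239
17 = 16 + 1, so sig^17 ≡ 239·141 ≡ 73 (mod 731)

73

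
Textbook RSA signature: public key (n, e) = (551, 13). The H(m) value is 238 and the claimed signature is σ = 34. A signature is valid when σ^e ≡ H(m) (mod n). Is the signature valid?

valid

Squares mod 551: σ^1≡34, σ^2≡54, σ^4≡161, σ^8≡24
13 = 8 + 4 + 1, so σ^13 ≡ 24·161·34 ≡ 238 (mod 551)
Since 238 equals the digest 238, verification succeeds.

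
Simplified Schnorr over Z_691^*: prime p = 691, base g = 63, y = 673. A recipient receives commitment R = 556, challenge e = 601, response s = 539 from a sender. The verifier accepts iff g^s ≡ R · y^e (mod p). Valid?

yes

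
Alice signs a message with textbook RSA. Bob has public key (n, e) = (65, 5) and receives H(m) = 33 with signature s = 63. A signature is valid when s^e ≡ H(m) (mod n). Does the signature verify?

s^5 mod 65 = 33
s^5 mod 65 = 33 matches H(m).

verifies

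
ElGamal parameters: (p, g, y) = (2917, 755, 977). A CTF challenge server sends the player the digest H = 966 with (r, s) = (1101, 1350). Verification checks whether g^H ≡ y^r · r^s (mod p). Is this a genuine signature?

Left side g^H mod p:
755^2 = 570025 ≡ 1210
755^4 ≡ 1210^2 = 1464100 ≡ 2683
755^8 ≡ 2683^2 = 7198489 ≡ 2250
755^16 ≡ 2250^2 = 5062500 ≡ 1505
755^32 ≡ 1505^2 = 2265025 ≡ 1433
755^64 ≡ 1433^2 = 2053489 ≡ 2838
755^128 ≡ 2838^2 = 8054244 ≡ 407
755^256 ≡ 407^2 = 165649 ≡ 2297
755^512 ≡ 2297^2 = 5276209 ≡ 2273
966 = 512 + 256 + 128 + 64 + 4 + 2, so 755^966 ≡ 2273·2297·407·2838·2683·1210 ≡ 2259 (mod 2917)
Right side y^r · r^s mod p:
977^2 = 954529 ≡ 670
977^4 ≡ 670^2 = 448900 ≡ 2599
977^8 ≡ 2599^2 = 6754801 ≡ 1946
977^16 ≡ 1946^2 = 3786916 ≡ 650
977^32 ≡ 650^2 = 422500 ≡ 2452
977^64 ≡ 2452^2 = 6012304 ≡ 367
977^128 ≡ 367^2 = 134689 ≡ 507
977^256 ≡ 507^2 = 257049 ≡ 353
977^512 ≡ 353^2 = 124609 ≡ 2095
977^1024 ≡ 2095^2 = 4389025 ≡ 1857
1101 = 1024 + 64 + 8 + 4 + 1, so 977^1101 ≡ 1857·367·1946·2599·977 ≡ 1002 (mod 2917)
1101^2 = 1212201 ≡ 1646
1101^4 ≡ 1646^2 = 2709316 ≡ 2340
1101^8 ≡ 2340^2 = 5475600 ≡ 391
1101^16 ≡ 391^2 = 152881 ≡ 1197
1101^32 ≡ 1197^2 = 1432809 ≡ 562
1101^64 ≡ 562^2 = 315844 ≡ 808
1101^128 ≡ 808^2 = 652864 ≡ 2373
1101^256 ≡ 2373^2 = 5631129 ≡ 1319
1101^512 ≡ 1319^2 = 1739761 ≡ 1229
1101^1024 ≡ 1229^2 = 1510441 ≡ 2352
1350 = 1024 + 256 + 64 + 4 + 2, so 1101^1350 ≡ 2352·1319·808·2340·1646 ≡ 535 (mod 2917)
1002·535 = 536070 ≡ 2259 (mod 2917)
2259 ≡ 2259 (mod 2917), so the signature is genuine.

genuine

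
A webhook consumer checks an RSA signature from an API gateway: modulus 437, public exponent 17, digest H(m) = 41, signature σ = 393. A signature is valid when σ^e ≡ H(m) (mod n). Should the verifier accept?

accept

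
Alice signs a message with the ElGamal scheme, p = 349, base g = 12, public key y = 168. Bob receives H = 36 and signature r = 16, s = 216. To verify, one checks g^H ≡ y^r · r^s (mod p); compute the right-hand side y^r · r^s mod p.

263

Squares mod 349: 168^1≡168, 168^2≡304, 168^4≡280, 168^8≡224, 168^16≡269
168^16 ≡ 269 (mod 349)
Squares mod 349: 16^1≡16, 16^2≡256, 16^4≡273, 16^8≡192, 16^16≡219, 16^32≡148, 16^64≡266, 16^128≡258
216 = 128 + 64 + 16 + 8, so 16^216 ≡ 258·266·219·192 ≡ 289 (mod 349)
y^r · r^s ≡ 269·289 = 77741 ≡ 263 (mod 349)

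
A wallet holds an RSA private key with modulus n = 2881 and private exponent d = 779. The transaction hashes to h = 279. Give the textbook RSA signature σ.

1301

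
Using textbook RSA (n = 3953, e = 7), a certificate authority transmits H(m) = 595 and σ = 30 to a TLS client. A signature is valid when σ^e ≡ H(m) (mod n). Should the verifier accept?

σ^2 ≡ 30^2 = 900
σ^4 ≡ 900^2 = 810000 ≡ 3588
7 = 4 + 2 + 1, so σ^7 ≡ 3588·900·30 ≡ 3782 (mod 3953)
σ^7 mod 3953 = 3782, but H(m) = 595.

reject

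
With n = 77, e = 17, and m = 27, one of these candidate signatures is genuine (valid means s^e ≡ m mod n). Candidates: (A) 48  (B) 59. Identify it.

A

Candidate A: Squares mod 77: 48^1≡48, 48^2≡71, 48^4≡36, 48^8≡64, 48^16≡15; 17 = 16 + 1, so 48^17 ≡ 15·48 ≡ 27 (mod 77)
  → matches m = 27
Candidate B: Squares mod 77: 59^1≡59, 59^2≡16, 59^4≡25, 59^8≡9, 59^16≡4; 17 = 16 + 1, so 59^17 ≡ 4·59 ≡ 5 (mod 77)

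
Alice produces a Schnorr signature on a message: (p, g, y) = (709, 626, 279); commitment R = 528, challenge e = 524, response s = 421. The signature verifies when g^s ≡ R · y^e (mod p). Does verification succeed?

fails

g^s mod p:
626^2 = 391876 ≡ 508
626^4 ≡ 508^2 = 258064 ≡ 697
626^8 ≡ 697^2 = 485809 ≡ 144
626^16 ≡ 144^2 = 20736 ≡ 175
626^32 ≡ 175^2 = 30625 ≡ 138
626^64 ≡ 138^2 = 19044 ≡ 610
626^128 ≡ 610^2 = 372100 ≡ 584
626^256 ≡ 584^2 = 341056 ≡ 27
421 = 256 + 128 + 32 + 4 + 1, so 626^421 ≡ 27·584·138·697·626 ≡ 356 (mod 709)
R · y^e mod p:
279^2 = 77841 ≡ 560
279^4 ≡ 560^2 = 313600 ≡ 222
279^8 ≡ 222^2 = 49284 ≡ 363
279^16 ≡ 363^2 = 131769 ≡ 604
279^32 ≡ 604^2 = 364816 ≡ 390
279^64 ≡ 390^2 = 152100 ≡ 374
279^128 ≡ 374^2 = 139876 ≡ 203
279^256 ≡ 203^2 = 41209 ≡ 87
279^512 ≡ 87^2 = 7569 ≡ 479
524 = 512 + 8 + 4, so 279^524 ≡ 479·363·222 ≡ 607 (mod 709)
528·607 = 320496 ≡ 28 (mod 709)
356 ≠ 28; the check fails.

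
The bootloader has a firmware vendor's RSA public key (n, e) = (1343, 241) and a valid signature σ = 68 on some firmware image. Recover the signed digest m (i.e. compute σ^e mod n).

σ^2 ≡ 68^2 = 4624 ≡ 595
σ^4 ≡ 595^2 = 354025 ≡ 816
σ^8 ≡ 816^2 = 665856 ≡ 1071
σ^16 ≡ 1071^2 = 1147041 ≡ 119
σ^32 ≡ 119^2 = 14161 ≡ 731
σ^64 ≡ 731^2 = 534361 ≡ 1190
σ^128 ≡ 1190^2 = 1416100 ≡ 578
241 = 128 + 64 + 32 + 16 + 1, so σ^241 ≡ 578·1190·731·119·68 ≡ 391 (mod 1343)

391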